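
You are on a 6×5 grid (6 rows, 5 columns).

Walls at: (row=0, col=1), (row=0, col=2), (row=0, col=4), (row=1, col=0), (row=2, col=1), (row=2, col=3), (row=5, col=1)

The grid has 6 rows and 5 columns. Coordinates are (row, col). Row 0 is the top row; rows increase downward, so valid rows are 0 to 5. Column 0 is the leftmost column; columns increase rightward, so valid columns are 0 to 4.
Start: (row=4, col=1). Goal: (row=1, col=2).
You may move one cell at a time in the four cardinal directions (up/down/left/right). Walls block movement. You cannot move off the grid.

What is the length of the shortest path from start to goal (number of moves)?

Answer: Shortest path length: 4

Derivation:
BFS from (row=4, col=1) until reaching (row=1, col=2):
  Distance 0: (row=4, col=1)
  Distance 1: (row=3, col=1), (row=4, col=0), (row=4, col=2)
  Distance 2: (row=3, col=0), (row=3, col=2), (row=4, col=3), (row=5, col=0), (row=5, col=2)
  Distance 3: (row=2, col=0), (row=2, col=2), (row=3, col=3), (row=4, col=4), (row=5, col=3)
  Distance 4: (row=1, col=2), (row=3, col=4), (row=5, col=4)  <- goal reached here
One shortest path (4 moves): (row=4, col=1) -> (row=4, col=2) -> (row=3, col=2) -> (row=2, col=2) -> (row=1, col=2)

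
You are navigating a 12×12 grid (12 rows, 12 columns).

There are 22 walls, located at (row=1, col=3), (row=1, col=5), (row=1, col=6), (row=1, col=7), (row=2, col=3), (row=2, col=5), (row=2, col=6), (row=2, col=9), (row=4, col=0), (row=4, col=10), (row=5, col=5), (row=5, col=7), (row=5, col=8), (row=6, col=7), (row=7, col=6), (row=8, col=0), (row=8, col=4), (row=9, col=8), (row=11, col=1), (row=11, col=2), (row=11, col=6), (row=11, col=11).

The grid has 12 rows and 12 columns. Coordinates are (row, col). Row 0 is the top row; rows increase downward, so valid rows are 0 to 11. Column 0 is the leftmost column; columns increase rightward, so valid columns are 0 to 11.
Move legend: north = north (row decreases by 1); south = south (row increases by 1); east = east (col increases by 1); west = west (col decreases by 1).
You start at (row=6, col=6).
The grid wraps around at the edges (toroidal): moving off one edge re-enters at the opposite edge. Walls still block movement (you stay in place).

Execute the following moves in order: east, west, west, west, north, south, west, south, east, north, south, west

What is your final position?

Answer: Final position: (row=7, col=2)

Derivation:
Start: (row=6, col=6)
  east (east): blocked, stay at (row=6, col=6)
  west (west): (row=6, col=6) -> (row=6, col=5)
  west (west): (row=6, col=5) -> (row=6, col=4)
  west (west): (row=6, col=4) -> (row=6, col=3)
  north (north): (row=6, col=3) -> (row=5, col=3)
  south (south): (row=5, col=3) -> (row=6, col=3)
  west (west): (row=6, col=3) -> (row=6, col=2)
  south (south): (row=6, col=2) -> (row=7, col=2)
  east (east): (row=7, col=2) -> (row=7, col=3)
  north (north): (row=7, col=3) -> (row=6, col=3)
  south (south): (row=6, col=3) -> (row=7, col=3)
  west (west): (row=7, col=3) -> (row=7, col=2)
Final: (row=7, col=2)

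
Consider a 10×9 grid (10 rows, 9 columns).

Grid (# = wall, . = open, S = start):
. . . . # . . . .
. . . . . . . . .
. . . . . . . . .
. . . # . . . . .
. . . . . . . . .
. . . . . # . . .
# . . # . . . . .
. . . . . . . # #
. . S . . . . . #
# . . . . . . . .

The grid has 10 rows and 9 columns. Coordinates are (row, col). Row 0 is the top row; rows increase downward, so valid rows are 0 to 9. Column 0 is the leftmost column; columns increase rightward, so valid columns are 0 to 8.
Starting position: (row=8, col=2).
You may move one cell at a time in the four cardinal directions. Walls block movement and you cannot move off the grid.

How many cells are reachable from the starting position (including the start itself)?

Answer: Reachable cells: 81

Derivation:
BFS flood-fill from (row=8, col=2):
  Distance 0: (row=8, col=2)
  Distance 1: (row=7, col=2), (row=8, col=1), (row=8, col=3), (row=9, col=2)
  Distance 2: (row=6, col=2), (row=7, col=1), (row=7, col=3), (row=8, col=0), (row=8, col=4), (row=9, col=1), (row=9, col=3)
  Distance 3: (row=5, col=2), (row=6, col=1), (row=7, col=0), (row=7, col=4), (row=8, col=5), (row=9, col=4)
  Distance 4: (row=4, col=2), (row=5, col=1), (row=5, col=3), (row=6, col=4), (row=7, col=5), (row=8, col=6), (row=9, col=5)
  Distance 5: (row=3, col=2), (row=4, col=1), (row=4, col=3), (row=5, col=0), (row=5, col=4), (row=6, col=5), (row=7, col=6), (row=8, col=7), (row=9, col=6)
  Distance 6: (row=2, col=2), (row=3, col=1), (row=4, col=0), (row=4, col=4), (row=6, col=6), (row=9, col=7)
  Distance 7: (row=1, col=2), (row=2, col=1), (row=2, col=3), (row=3, col=0), (row=3, col=4), (row=4, col=5), (row=5, col=6), (row=6, col=7), (row=9, col=8)
  Distance 8: (row=0, col=2), (row=1, col=1), (row=1, col=3), (row=2, col=0), (row=2, col=4), (row=3, col=5), (row=4, col=6), (row=5, col=7), (row=6, col=8)
  Distance 9: (row=0, col=1), (row=0, col=3), (row=1, col=0), (row=1, col=4), (row=2, col=5), (row=3, col=6), (row=4, col=7), (row=5, col=8)
  Distance 10: (row=0, col=0), (row=1, col=5), (row=2, col=6), (row=3, col=7), (row=4, col=8)
  Distance 11: (row=0, col=5), (row=1, col=6), (row=2, col=7), (row=3, col=8)
  Distance 12: (row=0, col=6), (row=1, col=7), (row=2, col=8)
  Distance 13: (row=0, col=7), (row=1, col=8)
  Distance 14: (row=0, col=8)
Total reachable: 81 (grid has 81 open cells total)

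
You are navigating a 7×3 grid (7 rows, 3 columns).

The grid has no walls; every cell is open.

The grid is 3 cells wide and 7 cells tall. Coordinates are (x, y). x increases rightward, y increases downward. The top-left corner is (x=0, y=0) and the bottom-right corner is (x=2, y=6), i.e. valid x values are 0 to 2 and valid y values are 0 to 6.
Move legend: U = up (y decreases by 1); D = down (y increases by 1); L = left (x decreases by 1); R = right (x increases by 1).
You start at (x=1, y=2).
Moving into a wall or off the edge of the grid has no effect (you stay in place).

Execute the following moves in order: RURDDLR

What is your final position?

Start: (x=1, y=2)
  R (right): (x=1, y=2) -> (x=2, y=2)
  U (up): (x=2, y=2) -> (x=2, y=1)
  R (right): blocked, stay at (x=2, y=1)
  D (down): (x=2, y=1) -> (x=2, y=2)
  D (down): (x=2, y=2) -> (x=2, y=3)
  L (left): (x=2, y=3) -> (x=1, y=3)
  R (right): (x=1, y=3) -> (x=2, y=3)
Final: (x=2, y=3)

Answer: Final position: (x=2, y=3)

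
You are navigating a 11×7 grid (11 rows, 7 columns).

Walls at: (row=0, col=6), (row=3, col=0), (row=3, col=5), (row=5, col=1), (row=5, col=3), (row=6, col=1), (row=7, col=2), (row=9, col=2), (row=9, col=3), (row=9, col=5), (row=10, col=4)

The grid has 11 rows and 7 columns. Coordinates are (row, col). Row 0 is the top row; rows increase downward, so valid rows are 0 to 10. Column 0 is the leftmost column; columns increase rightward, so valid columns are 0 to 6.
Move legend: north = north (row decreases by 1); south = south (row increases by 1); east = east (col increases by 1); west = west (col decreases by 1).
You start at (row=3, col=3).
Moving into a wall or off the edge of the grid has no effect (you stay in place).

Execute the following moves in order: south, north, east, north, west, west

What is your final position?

Start: (row=3, col=3)
  south (south): (row=3, col=3) -> (row=4, col=3)
  north (north): (row=4, col=3) -> (row=3, col=3)
  east (east): (row=3, col=3) -> (row=3, col=4)
  north (north): (row=3, col=4) -> (row=2, col=4)
  west (west): (row=2, col=4) -> (row=2, col=3)
  west (west): (row=2, col=3) -> (row=2, col=2)
Final: (row=2, col=2)

Answer: Final position: (row=2, col=2)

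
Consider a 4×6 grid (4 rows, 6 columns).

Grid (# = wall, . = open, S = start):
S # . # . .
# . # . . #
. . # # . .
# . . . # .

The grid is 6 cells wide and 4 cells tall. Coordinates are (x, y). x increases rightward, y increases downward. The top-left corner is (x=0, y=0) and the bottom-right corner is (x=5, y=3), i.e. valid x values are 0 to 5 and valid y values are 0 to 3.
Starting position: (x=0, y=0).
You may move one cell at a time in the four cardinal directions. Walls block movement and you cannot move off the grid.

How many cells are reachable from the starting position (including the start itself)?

Answer: Reachable cells: 1

Derivation:
BFS flood-fill from (x=0, y=0):
  Distance 0: (x=0, y=0)
Total reachable: 1 (grid has 15 open cells total)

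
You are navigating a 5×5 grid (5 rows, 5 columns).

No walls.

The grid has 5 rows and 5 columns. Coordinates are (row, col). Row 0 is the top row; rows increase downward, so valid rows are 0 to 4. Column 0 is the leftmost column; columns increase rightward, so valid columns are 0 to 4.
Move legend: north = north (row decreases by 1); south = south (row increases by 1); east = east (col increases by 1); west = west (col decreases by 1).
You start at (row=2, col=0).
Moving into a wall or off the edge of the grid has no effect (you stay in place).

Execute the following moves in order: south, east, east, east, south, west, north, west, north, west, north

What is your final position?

Start: (row=2, col=0)
  south (south): (row=2, col=0) -> (row=3, col=0)
  east (east): (row=3, col=0) -> (row=3, col=1)
  east (east): (row=3, col=1) -> (row=3, col=2)
  east (east): (row=3, col=2) -> (row=3, col=3)
  south (south): (row=3, col=3) -> (row=4, col=3)
  west (west): (row=4, col=3) -> (row=4, col=2)
  north (north): (row=4, col=2) -> (row=3, col=2)
  west (west): (row=3, col=2) -> (row=3, col=1)
  north (north): (row=3, col=1) -> (row=2, col=1)
  west (west): (row=2, col=1) -> (row=2, col=0)
  north (north): (row=2, col=0) -> (row=1, col=0)
Final: (row=1, col=0)

Answer: Final position: (row=1, col=0)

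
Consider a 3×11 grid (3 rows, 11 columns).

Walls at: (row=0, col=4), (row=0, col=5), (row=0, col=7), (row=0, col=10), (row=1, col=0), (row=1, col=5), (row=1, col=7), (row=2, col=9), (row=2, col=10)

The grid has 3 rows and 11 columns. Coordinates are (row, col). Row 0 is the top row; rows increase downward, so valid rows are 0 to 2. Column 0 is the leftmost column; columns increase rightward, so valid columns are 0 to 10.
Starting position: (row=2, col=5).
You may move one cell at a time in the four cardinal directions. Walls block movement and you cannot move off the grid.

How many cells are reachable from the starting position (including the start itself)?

BFS flood-fill from (row=2, col=5):
  Distance 0: (row=2, col=5)
  Distance 1: (row=2, col=4), (row=2, col=6)
  Distance 2: (row=1, col=4), (row=1, col=6), (row=2, col=3), (row=2, col=7)
  Distance 3: (row=0, col=6), (row=1, col=3), (row=2, col=2), (row=2, col=8)
  Distance 4: (row=0, col=3), (row=1, col=2), (row=1, col=8), (row=2, col=1)
  Distance 5: (row=0, col=2), (row=0, col=8), (row=1, col=1), (row=1, col=9), (row=2, col=0)
  Distance 6: (row=0, col=1), (row=0, col=9), (row=1, col=10)
  Distance 7: (row=0, col=0)
Total reachable: 24 (grid has 24 open cells total)

Answer: Reachable cells: 24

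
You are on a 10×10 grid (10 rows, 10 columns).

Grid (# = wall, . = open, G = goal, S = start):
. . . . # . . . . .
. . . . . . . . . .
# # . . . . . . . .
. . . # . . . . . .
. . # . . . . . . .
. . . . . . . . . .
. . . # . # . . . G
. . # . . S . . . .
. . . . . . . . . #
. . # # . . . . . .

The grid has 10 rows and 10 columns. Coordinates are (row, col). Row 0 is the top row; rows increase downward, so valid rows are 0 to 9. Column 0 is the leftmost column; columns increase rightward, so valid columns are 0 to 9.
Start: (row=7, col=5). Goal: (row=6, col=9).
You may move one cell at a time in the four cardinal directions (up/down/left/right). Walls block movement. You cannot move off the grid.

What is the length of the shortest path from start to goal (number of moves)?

BFS from (row=7, col=5) until reaching (row=6, col=9):
  Distance 0: (row=7, col=5)
  Distance 1: (row=7, col=4), (row=7, col=6), (row=8, col=5)
  Distance 2: (row=6, col=4), (row=6, col=6), (row=7, col=3), (row=7, col=7), (row=8, col=4), (row=8, col=6), (row=9, col=5)
  Distance 3: (row=5, col=4), (row=5, col=6), (row=6, col=7), (row=7, col=8), (row=8, col=3), (row=8, col=7), (row=9, col=4), (row=9, col=6)
  Distance 4: (row=4, col=4), (row=4, col=6), (row=5, col=3), (row=5, col=5), (row=5, col=7), (row=6, col=8), (row=7, col=9), (row=8, col=2), (row=8, col=8), (row=9, col=7)
  Distance 5: (row=3, col=4), (row=3, col=6), (row=4, col=3), (row=4, col=5), (row=4, col=7), (row=5, col=2), (row=5, col=8), (row=6, col=9), (row=8, col=1), (row=9, col=8)  <- goal reached here
One shortest path (5 moves): (row=7, col=5) -> (row=7, col=6) -> (row=7, col=7) -> (row=7, col=8) -> (row=7, col=9) -> (row=6, col=9)

Answer: Shortest path length: 5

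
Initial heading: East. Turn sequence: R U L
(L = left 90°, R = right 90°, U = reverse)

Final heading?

Start: East
  R (right (90° clockwise)) -> South
  U (U-turn (180°)) -> North
  L (left (90° counter-clockwise)) -> West
Final: West

Answer: Final heading: West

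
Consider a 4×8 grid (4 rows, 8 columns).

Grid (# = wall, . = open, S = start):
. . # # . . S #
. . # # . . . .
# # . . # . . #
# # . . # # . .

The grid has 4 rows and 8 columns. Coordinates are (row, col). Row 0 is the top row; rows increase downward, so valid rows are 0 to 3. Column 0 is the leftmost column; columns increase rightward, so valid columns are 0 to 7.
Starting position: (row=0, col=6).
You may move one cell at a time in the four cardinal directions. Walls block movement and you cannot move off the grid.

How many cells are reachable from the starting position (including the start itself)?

BFS flood-fill from (row=0, col=6):
  Distance 0: (row=0, col=6)
  Distance 1: (row=0, col=5), (row=1, col=6)
  Distance 2: (row=0, col=4), (row=1, col=5), (row=1, col=7), (row=2, col=6)
  Distance 3: (row=1, col=4), (row=2, col=5), (row=3, col=6)
  Distance 4: (row=3, col=7)
Total reachable: 11 (grid has 19 open cells total)

Answer: Reachable cells: 11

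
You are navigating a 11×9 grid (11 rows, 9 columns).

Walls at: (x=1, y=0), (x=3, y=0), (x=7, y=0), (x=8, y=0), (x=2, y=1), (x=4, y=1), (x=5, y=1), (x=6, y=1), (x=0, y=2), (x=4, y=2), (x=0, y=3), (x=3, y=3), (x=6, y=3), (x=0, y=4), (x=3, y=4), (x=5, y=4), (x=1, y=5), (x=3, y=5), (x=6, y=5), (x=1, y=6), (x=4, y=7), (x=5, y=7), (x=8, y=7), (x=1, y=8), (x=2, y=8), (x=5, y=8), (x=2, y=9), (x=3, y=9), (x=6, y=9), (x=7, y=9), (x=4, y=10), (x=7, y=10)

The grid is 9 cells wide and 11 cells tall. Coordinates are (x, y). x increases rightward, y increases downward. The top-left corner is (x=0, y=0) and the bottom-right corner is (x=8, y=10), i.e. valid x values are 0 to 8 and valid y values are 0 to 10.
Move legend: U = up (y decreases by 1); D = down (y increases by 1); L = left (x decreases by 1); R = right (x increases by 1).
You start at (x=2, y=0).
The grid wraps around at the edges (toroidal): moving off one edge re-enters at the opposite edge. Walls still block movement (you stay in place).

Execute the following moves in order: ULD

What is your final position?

Start: (x=2, y=0)
  U (up): (x=2, y=0) -> (x=2, y=10)
  L (left): (x=2, y=10) -> (x=1, y=10)
  D (down): blocked, stay at (x=1, y=10)
Final: (x=1, y=10)

Answer: Final position: (x=1, y=10)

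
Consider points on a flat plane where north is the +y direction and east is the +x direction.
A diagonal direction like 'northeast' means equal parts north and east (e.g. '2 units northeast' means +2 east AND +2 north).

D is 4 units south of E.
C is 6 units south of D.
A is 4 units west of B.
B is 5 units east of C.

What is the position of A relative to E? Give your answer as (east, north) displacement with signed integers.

Place E at the origin (east=0, north=0).
  D is 4 units south of E: delta (east=+0, north=-4); D at (east=0, north=-4).
  C is 6 units south of D: delta (east=+0, north=-6); C at (east=0, north=-10).
  B is 5 units east of C: delta (east=+5, north=+0); B at (east=5, north=-10).
  A is 4 units west of B: delta (east=-4, north=+0); A at (east=1, north=-10).
Therefore A relative to E: (east=1, north=-10).

Answer: A is at (east=1, north=-10) relative to E.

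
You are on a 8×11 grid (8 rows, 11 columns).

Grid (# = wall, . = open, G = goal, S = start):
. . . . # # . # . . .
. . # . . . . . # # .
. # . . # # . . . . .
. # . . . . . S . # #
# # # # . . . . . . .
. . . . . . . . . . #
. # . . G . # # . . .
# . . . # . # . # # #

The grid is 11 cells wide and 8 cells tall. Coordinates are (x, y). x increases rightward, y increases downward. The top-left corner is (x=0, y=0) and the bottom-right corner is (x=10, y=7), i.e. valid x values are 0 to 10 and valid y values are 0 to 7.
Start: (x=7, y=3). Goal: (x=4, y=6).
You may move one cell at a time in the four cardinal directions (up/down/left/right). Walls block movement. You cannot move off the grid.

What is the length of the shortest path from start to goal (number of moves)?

Answer: Shortest path length: 6

Derivation:
BFS from (x=7, y=3) until reaching (x=4, y=6):
  Distance 0: (x=7, y=3)
  Distance 1: (x=7, y=2), (x=6, y=3), (x=8, y=3), (x=7, y=4)
  Distance 2: (x=7, y=1), (x=6, y=2), (x=8, y=2), (x=5, y=3), (x=6, y=4), (x=8, y=4), (x=7, y=5)
  Distance 3: (x=6, y=1), (x=9, y=2), (x=4, y=3), (x=5, y=4), (x=9, y=4), (x=6, y=5), (x=8, y=5)
  Distance 4: (x=6, y=0), (x=5, y=1), (x=10, y=2), (x=3, y=3), (x=4, y=4), (x=10, y=4), (x=5, y=5), (x=9, y=5), (x=8, y=6)
  Distance 5: (x=4, y=1), (x=10, y=1), (x=3, y=2), (x=2, y=3), (x=4, y=5), (x=5, y=6), (x=9, y=6)
  Distance 6: (x=10, y=0), (x=3, y=1), (x=2, y=2), (x=3, y=5), (x=4, y=6), (x=10, y=6), (x=5, y=7)  <- goal reached here
One shortest path (6 moves): (x=7, y=3) -> (x=6, y=3) -> (x=5, y=3) -> (x=4, y=3) -> (x=4, y=4) -> (x=4, y=5) -> (x=4, y=6)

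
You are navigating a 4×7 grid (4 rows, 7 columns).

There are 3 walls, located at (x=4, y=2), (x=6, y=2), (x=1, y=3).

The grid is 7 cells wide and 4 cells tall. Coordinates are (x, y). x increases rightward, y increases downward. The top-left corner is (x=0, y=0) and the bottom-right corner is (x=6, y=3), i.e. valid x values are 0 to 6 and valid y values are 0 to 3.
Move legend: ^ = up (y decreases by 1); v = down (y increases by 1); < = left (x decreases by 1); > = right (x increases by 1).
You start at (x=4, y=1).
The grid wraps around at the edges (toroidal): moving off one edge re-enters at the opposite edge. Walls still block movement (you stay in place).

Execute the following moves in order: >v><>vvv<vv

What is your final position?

Answer: Final position: (x=4, y=1)

Derivation:
Start: (x=4, y=1)
  > (right): (x=4, y=1) -> (x=5, y=1)
  v (down): (x=5, y=1) -> (x=5, y=2)
  > (right): blocked, stay at (x=5, y=2)
  < (left): blocked, stay at (x=5, y=2)
  > (right): blocked, stay at (x=5, y=2)
  v (down): (x=5, y=2) -> (x=5, y=3)
  v (down): (x=5, y=3) -> (x=5, y=0)
  v (down): (x=5, y=0) -> (x=5, y=1)
  < (left): (x=5, y=1) -> (x=4, y=1)
  v (down): blocked, stay at (x=4, y=1)
  v (down): blocked, stay at (x=4, y=1)
Final: (x=4, y=1)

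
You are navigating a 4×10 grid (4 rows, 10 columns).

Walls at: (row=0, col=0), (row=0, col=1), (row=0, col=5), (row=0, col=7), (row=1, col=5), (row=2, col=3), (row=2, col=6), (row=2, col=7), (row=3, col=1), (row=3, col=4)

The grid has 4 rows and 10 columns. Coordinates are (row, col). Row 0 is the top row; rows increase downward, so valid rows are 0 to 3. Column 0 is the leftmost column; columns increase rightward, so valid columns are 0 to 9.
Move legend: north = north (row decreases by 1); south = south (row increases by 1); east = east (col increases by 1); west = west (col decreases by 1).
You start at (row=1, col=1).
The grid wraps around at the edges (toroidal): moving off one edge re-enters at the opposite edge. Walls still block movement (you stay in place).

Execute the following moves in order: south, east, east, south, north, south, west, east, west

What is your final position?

Answer: Final position: (row=3, col=2)

Derivation:
Start: (row=1, col=1)
  south (south): (row=1, col=1) -> (row=2, col=1)
  east (east): (row=2, col=1) -> (row=2, col=2)
  east (east): blocked, stay at (row=2, col=2)
  south (south): (row=2, col=2) -> (row=3, col=2)
  north (north): (row=3, col=2) -> (row=2, col=2)
  south (south): (row=2, col=2) -> (row=3, col=2)
  west (west): blocked, stay at (row=3, col=2)
  east (east): (row=3, col=2) -> (row=3, col=3)
  west (west): (row=3, col=3) -> (row=3, col=2)
Final: (row=3, col=2)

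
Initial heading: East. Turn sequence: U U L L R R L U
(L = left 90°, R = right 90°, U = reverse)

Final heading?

Start: East
  U (U-turn (180°)) -> West
  U (U-turn (180°)) -> East
  L (left (90° counter-clockwise)) -> North
  L (left (90° counter-clockwise)) -> West
  R (right (90° clockwise)) -> North
  R (right (90° clockwise)) -> East
  L (left (90° counter-clockwise)) -> North
  U (U-turn (180°)) -> South
Final: South

Answer: Final heading: South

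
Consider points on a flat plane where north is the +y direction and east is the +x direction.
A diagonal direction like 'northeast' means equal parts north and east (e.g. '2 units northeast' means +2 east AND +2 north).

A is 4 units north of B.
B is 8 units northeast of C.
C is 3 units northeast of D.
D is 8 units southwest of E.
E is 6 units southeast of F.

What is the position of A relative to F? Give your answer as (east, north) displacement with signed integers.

Place F at the origin (east=0, north=0).
  E is 6 units southeast of F: delta (east=+6, north=-6); E at (east=6, north=-6).
  D is 8 units southwest of E: delta (east=-8, north=-8); D at (east=-2, north=-14).
  C is 3 units northeast of D: delta (east=+3, north=+3); C at (east=1, north=-11).
  B is 8 units northeast of C: delta (east=+8, north=+8); B at (east=9, north=-3).
  A is 4 units north of B: delta (east=+0, north=+4); A at (east=9, north=1).
Therefore A relative to F: (east=9, north=1).

Answer: A is at (east=9, north=1) relative to F.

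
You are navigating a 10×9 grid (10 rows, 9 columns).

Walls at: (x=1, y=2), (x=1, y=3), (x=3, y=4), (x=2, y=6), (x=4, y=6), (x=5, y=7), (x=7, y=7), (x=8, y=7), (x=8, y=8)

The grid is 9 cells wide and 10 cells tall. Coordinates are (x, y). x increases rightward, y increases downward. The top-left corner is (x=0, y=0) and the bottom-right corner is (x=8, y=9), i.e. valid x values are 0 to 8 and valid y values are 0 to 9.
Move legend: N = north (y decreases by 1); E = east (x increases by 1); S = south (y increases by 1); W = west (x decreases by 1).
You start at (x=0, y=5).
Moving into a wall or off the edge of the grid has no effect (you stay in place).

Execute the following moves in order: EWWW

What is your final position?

Answer: Final position: (x=0, y=5)

Derivation:
Start: (x=0, y=5)
  E (east): (x=0, y=5) -> (x=1, y=5)
  W (west): (x=1, y=5) -> (x=0, y=5)
  W (west): blocked, stay at (x=0, y=5)
  W (west): blocked, stay at (x=0, y=5)
Final: (x=0, y=5)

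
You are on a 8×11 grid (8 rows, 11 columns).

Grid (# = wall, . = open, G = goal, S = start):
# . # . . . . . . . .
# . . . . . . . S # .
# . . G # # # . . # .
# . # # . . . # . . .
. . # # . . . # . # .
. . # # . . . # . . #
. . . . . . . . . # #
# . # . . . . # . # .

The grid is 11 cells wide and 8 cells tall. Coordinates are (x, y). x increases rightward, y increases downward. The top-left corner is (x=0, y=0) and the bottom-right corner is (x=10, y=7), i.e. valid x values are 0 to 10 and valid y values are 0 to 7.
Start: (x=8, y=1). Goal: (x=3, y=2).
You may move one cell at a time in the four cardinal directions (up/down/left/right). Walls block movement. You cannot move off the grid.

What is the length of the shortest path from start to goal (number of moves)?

Answer: Shortest path length: 6

Derivation:
BFS from (x=8, y=1) until reaching (x=3, y=2):
  Distance 0: (x=8, y=1)
  Distance 1: (x=8, y=0), (x=7, y=1), (x=8, y=2)
  Distance 2: (x=7, y=0), (x=9, y=0), (x=6, y=1), (x=7, y=2), (x=8, y=3)
  Distance 3: (x=6, y=0), (x=10, y=0), (x=5, y=1), (x=9, y=3), (x=8, y=4)
  Distance 4: (x=5, y=0), (x=4, y=1), (x=10, y=1), (x=10, y=3), (x=8, y=5)
  Distance 5: (x=4, y=0), (x=3, y=1), (x=10, y=2), (x=10, y=4), (x=9, y=5), (x=8, y=6)
  Distance 6: (x=3, y=0), (x=2, y=1), (x=3, y=2), (x=7, y=6), (x=8, y=7)  <- goal reached here
One shortest path (6 moves): (x=8, y=1) -> (x=7, y=1) -> (x=6, y=1) -> (x=5, y=1) -> (x=4, y=1) -> (x=3, y=1) -> (x=3, y=2)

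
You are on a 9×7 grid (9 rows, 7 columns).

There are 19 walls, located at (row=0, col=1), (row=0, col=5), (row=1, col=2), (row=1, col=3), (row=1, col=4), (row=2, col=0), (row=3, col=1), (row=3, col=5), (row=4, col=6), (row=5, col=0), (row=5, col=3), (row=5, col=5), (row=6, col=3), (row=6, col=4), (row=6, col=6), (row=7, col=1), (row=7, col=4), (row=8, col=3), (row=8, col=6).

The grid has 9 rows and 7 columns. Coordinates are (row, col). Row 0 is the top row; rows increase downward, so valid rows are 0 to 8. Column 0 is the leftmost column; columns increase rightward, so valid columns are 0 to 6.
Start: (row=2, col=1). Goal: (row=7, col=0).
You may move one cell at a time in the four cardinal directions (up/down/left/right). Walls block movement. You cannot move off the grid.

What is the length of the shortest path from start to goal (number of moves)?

Answer: Shortest path length: 8

Derivation:
BFS from (row=2, col=1) until reaching (row=7, col=0):
  Distance 0: (row=2, col=1)
  Distance 1: (row=1, col=1), (row=2, col=2)
  Distance 2: (row=1, col=0), (row=2, col=3), (row=3, col=2)
  Distance 3: (row=0, col=0), (row=2, col=4), (row=3, col=3), (row=4, col=2)
  Distance 4: (row=2, col=5), (row=3, col=4), (row=4, col=1), (row=4, col=3), (row=5, col=2)
  Distance 5: (row=1, col=5), (row=2, col=6), (row=4, col=0), (row=4, col=4), (row=5, col=1), (row=6, col=2)
  Distance 6: (row=1, col=6), (row=3, col=0), (row=3, col=6), (row=4, col=5), (row=5, col=4), (row=6, col=1), (row=7, col=2)
  Distance 7: (row=0, col=6), (row=6, col=0), (row=7, col=3), (row=8, col=2)
  Distance 8: (row=7, col=0), (row=8, col=1)  <- goal reached here
One shortest path (8 moves): (row=2, col=1) -> (row=2, col=2) -> (row=3, col=2) -> (row=4, col=2) -> (row=4, col=1) -> (row=5, col=1) -> (row=6, col=1) -> (row=6, col=0) -> (row=7, col=0)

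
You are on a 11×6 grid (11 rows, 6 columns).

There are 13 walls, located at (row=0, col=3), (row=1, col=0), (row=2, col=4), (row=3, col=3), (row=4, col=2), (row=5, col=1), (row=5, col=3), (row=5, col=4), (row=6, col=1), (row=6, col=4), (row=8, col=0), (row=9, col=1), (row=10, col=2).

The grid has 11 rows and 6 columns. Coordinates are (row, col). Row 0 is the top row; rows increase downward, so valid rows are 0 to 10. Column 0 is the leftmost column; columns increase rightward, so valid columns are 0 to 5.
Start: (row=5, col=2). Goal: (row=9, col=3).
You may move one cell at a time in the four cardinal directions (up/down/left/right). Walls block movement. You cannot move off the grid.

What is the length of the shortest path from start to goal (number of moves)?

BFS from (row=5, col=2) until reaching (row=9, col=3):
  Distance 0: (row=5, col=2)
  Distance 1: (row=6, col=2)
  Distance 2: (row=6, col=3), (row=7, col=2)
  Distance 3: (row=7, col=1), (row=7, col=3), (row=8, col=2)
  Distance 4: (row=7, col=0), (row=7, col=4), (row=8, col=1), (row=8, col=3), (row=9, col=2)
  Distance 5: (row=6, col=0), (row=7, col=5), (row=8, col=4), (row=9, col=3)  <- goal reached here
One shortest path (5 moves): (row=5, col=2) -> (row=6, col=2) -> (row=6, col=3) -> (row=7, col=3) -> (row=8, col=3) -> (row=9, col=3)

Answer: Shortest path length: 5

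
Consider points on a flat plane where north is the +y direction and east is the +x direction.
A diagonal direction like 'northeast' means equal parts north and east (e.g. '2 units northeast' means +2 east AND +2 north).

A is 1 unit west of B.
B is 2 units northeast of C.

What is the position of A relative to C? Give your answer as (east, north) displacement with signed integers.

Place C at the origin (east=0, north=0).
  B is 2 units northeast of C: delta (east=+2, north=+2); B at (east=2, north=2).
  A is 1 unit west of B: delta (east=-1, north=+0); A at (east=1, north=2).
Therefore A relative to C: (east=1, north=2).

Answer: A is at (east=1, north=2) relative to C.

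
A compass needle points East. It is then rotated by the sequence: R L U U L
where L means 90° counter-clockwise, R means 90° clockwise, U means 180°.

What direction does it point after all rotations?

Start: East
  R (right (90° clockwise)) -> South
  L (left (90° counter-clockwise)) -> East
  U (U-turn (180°)) -> West
  U (U-turn (180°)) -> East
  L (left (90° counter-clockwise)) -> North
Final: North

Answer: Final heading: North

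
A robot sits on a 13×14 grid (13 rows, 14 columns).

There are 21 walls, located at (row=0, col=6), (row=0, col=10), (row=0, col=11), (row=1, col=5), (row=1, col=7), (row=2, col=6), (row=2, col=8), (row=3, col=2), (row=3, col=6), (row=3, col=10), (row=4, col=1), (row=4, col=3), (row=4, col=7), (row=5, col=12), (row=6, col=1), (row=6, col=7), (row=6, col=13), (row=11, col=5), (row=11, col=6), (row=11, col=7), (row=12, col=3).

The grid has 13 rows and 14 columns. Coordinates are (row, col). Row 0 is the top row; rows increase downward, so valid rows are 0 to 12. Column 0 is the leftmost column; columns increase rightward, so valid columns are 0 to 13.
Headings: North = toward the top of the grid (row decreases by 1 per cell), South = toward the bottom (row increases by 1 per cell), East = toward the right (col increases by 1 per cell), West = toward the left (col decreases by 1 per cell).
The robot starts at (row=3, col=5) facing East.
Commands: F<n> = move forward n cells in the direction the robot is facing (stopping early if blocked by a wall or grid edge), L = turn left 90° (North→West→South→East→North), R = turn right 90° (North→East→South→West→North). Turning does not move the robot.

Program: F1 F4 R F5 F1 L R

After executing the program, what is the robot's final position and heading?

Answer: Final position: (row=9, col=5), facing South

Derivation:
Start: (row=3, col=5), facing East
  F1: move forward 0/1 (blocked), now at (row=3, col=5)
  F4: move forward 0/4 (blocked), now at (row=3, col=5)
  R: turn right, now facing South
  F5: move forward 5, now at (row=8, col=5)
  F1: move forward 1, now at (row=9, col=5)
  L: turn left, now facing East
  R: turn right, now facing South
Final: (row=9, col=5), facing South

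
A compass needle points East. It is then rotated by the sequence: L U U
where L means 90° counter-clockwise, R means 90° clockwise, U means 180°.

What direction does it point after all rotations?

Answer: Final heading: North

Derivation:
Start: East
  L (left (90° counter-clockwise)) -> North
  U (U-turn (180°)) -> South
  U (U-turn (180°)) -> North
Final: North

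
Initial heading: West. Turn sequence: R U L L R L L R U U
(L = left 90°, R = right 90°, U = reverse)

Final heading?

Start: West
  R (right (90° clockwise)) -> North
  U (U-turn (180°)) -> South
  L (left (90° counter-clockwise)) -> East
  L (left (90° counter-clockwise)) -> North
  R (right (90° clockwise)) -> East
  L (left (90° counter-clockwise)) -> North
  L (left (90° counter-clockwise)) -> West
  R (right (90° clockwise)) -> North
  U (U-turn (180°)) -> South
  U (U-turn (180°)) -> North
Final: North

Answer: Final heading: North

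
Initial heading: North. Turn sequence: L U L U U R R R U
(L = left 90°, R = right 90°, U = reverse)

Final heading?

Answer: Final heading: East

Derivation:
Start: North
  L (left (90° counter-clockwise)) -> West
  U (U-turn (180°)) -> East
  L (left (90° counter-clockwise)) -> North
  U (U-turn (180°)) -> South
  U (U-turn (180°)) -> North
  R (right (90° clockwise)) -> East
  R (right (90° clockwise)) -> South
  R (right (90° clockwise)) -> West
  U (U-turn (180°)) -> East
Final: East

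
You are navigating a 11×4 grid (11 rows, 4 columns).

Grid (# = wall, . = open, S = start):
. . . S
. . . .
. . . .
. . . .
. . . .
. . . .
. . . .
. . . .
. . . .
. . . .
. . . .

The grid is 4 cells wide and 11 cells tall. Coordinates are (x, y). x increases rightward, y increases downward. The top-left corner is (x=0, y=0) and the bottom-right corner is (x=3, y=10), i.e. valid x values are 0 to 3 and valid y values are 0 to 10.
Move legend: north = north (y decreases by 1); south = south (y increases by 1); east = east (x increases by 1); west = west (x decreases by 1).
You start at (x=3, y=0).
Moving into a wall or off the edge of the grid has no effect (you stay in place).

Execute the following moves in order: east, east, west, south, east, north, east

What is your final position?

Start: (x=3, y=0)
  east (east): blocked, stay at (x=3, y=0)
  east (east): blocked, stay at (x=3, y=0)
  west (west): (x=3, y=0) -> (x=2, y=0)
  south (south): (x=2, y=0) -> (x=2, y=1)
  east (east): (x=2, y=1) -> (x=3, y=1)
  north (north): (x=3, y=1) -> (x=3, y=0)
  east (east): blocked, stay at (x=3, y=0)
Final: (x=3, y=0)

Answer: Final position: (x=3, y=0)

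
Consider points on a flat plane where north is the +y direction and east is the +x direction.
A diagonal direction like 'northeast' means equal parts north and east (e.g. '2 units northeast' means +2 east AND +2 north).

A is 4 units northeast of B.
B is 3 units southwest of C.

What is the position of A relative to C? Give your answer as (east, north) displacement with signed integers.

Answer: A is at (east=1, north=1) relative to C.

Derivation:
Place C at the origin (east=0, north=0).
  B is 3 units southwest of C: delta (east=-3, north=-3); B at (east=-3, north=-3).
  A is 4 units northeast of B: delta (east=+4, north=+4); A at (east=1, north=1).
Therefore A relative to C: (east=1, north=1).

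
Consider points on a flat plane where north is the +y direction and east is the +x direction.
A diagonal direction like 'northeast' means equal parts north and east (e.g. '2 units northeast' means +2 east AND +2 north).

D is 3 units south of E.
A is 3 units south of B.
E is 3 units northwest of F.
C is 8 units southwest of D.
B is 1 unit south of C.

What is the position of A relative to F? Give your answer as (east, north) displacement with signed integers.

Place F at the origin (east=0, north=0).
  E is 3 units northwest of F: delta (east=-3, north=+3); E at (east=-3, north=3).
  D is 3 units south of E: delta (east=+0, north=-3); D at (east=-3, north=0).
  C is 8 units southwest of D: delta (east=-8, north=-8); C at (east=-11, north=-8).
  B is 1 unit south of C: delta (east=+0, north=-1); B at (east=-11, north=-9).
  A is 3 units south of B: delta (east=+0, north=-3); A at (east=-11, north=-12).
Therefore A relative to F: (east=-11, north=-12).

Answer: A is at (east=-11, north=-12) relative to F.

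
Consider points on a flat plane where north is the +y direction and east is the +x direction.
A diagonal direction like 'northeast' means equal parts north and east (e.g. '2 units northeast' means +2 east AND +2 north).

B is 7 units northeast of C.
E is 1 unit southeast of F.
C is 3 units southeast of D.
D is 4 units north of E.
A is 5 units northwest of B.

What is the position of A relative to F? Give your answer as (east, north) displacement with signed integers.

Place F at the origin (east=0, north=0).
  E is 1 unit southeast of F: delta (east=+1, north=-1); E at (east=1, north=-1).
  D is 4 units north of E: delta (east=+0, north=+4); D at (east=1, north=3).
  C is 3 units southeast of D: delta (east=+3, north=-3); C at (east=4, north=0).
  B is 7 units northeast of C: delta (east=+7, north=+7); B at (east=11, north=7).
  A is 5 units northwest of B: delta (east=-5, north=+5); A at (east=6, north=12).
Therefore A relative to F: (east=6, north=12).

Answer: A is at (east=6, north=12) relative to F.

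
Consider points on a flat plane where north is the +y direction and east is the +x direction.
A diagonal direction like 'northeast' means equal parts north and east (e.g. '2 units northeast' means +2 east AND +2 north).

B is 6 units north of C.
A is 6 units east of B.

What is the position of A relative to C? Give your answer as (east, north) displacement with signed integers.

Answer: A is at (east=6, north=6) relative to C.

Derivation:
Place C at the origin (east=0, north=0).
  B is 6 units north of C: delta (east=+0, north=+6); B at (east=0, north=6).
  A is 6 units east of B: delta (east=+6, north=+0); A at (east=6, north=6).
Therefore A relative to C: (east=6, north=6).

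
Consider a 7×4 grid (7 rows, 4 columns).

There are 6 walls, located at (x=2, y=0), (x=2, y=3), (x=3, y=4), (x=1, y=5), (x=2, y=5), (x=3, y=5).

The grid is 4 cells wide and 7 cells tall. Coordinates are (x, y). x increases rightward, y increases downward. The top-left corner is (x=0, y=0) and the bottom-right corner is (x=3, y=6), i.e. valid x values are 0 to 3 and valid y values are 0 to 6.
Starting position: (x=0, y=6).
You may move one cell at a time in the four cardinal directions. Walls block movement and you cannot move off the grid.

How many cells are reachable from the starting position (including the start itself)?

BFS flood-fill from (x=0, y=6):
  Distance 0: (x=0, y=6)
  Distance 1: (x=0, y=5), (x=1, y=6)
  Distance 2: (x=0, y=4), (x=2, y=6)
  Distance 3: (x=0, y=3), (x=1, y=4), (x=3, y=6)
  Distance 4: (x=0, y=2), (x=1, y=3), (x=2, y=4)
  Distance 5: (x=0, y=1), (x=1, y=2)
  Distance 6: (x=0, y=0), (x=1, y=1), (x=2, y=2)
  Distance 7: (x=1, y=0), (x=2, y=1), (x=3, y=2)
  Distance 8: (x=3, y=1), (x=3, y=3)
  Distance 9: (x=3, y=0)
Total reachable: 22 (grid has 22 open cells total)

Answer: Reachable cells: 22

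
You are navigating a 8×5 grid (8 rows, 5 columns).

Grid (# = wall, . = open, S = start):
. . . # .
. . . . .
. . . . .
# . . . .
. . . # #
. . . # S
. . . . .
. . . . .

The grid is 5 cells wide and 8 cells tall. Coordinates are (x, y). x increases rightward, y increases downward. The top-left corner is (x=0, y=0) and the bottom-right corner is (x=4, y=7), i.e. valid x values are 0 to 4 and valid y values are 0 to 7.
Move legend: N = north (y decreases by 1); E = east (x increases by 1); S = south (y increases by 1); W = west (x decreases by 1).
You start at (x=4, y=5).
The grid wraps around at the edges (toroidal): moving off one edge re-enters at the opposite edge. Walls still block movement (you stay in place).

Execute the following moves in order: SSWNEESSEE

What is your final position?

Start: (x=4, y=5)
  S (south): (x=4, y=5) -> (x=4, y=6)
  S (south): (x=4, y=6) -> (x=4, y=7)
  W (west): (x=4, y=7) -> (x=3, y=7)
  N (north): (x=3, y=7) -> (x=3, y=6)
  E (east): (x=3, y=6) -> (x=4, y=6)
  E (east): (x=4, y=6) -> (x=0, y=6)
  S (south): (x=0, y=6) -> (x=0, y=7)
  S (south): (x=0, y=7) -> (x=0, y=0)
  E (east): (x=0, y=0) -> (x=1, y=0)
  E (east): (x=1, y=0) -> (x=2, y=0)
Final: (x=2, y=0)

Answer: Final position: (x=2, y=0)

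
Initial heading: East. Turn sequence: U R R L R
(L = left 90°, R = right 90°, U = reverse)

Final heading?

Answer: Final heading: East

Derivation:
Start: East
  U (U-turn (180°)) -> West
  R (right (90° clockwise)) -> North
  R (right (90° clockwise)) -> East
  L (left (90° counter-clockwise)) -> North
  R (right (90° clockwise)) -> East
Final: East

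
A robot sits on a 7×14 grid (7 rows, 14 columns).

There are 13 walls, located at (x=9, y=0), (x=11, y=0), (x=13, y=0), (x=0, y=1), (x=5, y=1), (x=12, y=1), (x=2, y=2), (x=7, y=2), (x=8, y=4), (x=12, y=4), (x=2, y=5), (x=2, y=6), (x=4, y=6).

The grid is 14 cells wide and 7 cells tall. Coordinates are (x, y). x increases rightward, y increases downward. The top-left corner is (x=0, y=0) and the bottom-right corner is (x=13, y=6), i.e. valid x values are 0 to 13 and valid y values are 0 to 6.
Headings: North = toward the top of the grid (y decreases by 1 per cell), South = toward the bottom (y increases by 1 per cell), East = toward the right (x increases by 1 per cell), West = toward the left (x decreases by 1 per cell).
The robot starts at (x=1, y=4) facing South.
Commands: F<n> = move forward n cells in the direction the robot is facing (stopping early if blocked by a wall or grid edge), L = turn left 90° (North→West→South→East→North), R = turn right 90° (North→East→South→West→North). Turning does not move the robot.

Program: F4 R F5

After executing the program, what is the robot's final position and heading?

Answer: Final position: (x=0, y=6), facing West

Derivation:
Start: (x=1, y=4), facing South
  F4: move forward 2/4 (blocked), now at (x=1, y=6)
  R: turn right, now facing West
  F5: move forward 1/5 (blocked), now at (x=0, y=6)
Final: (x=0, y=6), facing West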